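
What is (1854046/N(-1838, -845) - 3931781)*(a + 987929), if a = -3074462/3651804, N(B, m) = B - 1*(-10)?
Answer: -2161369933522233688013/556291476 ≈ -3.8853e+12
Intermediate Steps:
N(B, m) = 10 + B (N(B, m) = B + 10 = 10 + B)
a = -1537231/1825902 (a = -3074462*1/3651804 = -1537231/1825902 ≈ -0.84190)
(1854046/N(-1838, -845) - 3931781)*(a + 987929) = (1854046/(10 - 1838) - 3931781)*(-1537231/1825902 + 987929) = (1854046/(-1828) - 3931781)*(1803859999727/1825902) = (1854046*(-1/1828) - 3931781)*(1803859999727/1825902) = (-927023/914 - 3931781)*(1803859999727/1825902) = -3594574857/914*1803859999727/1825902 = -2161369933522233688013/556291476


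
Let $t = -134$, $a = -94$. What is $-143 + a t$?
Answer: $12453$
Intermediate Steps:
$-143 + a t = -143 - -12596 = -143 + 12596 = 12453$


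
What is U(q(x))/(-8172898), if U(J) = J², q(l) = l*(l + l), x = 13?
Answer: -57122/4086449 ≈ -0.013978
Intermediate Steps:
q(l) = 2*l² (q(l) = l*(2*l) = 2*l²)
U(q(x))/(-8172898) = (2*13²)²/(-8172898) = (2*169)²*(-1/8172898) = 338²*(-1/8172898) = 114244*(-1/8172898) = -57122/4086449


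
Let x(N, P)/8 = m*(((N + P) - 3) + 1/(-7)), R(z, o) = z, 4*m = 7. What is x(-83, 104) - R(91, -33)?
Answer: 159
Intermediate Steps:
m = 7/4 (m = (¼)*7 = 7/4 ≈ 1.7500)
x(N, P) = -44 + 14*N + 14*P (x(N, P) = 8*(7*(((N + P) - 3) + 1/(-7))/4) = 8*(7*((-3 + N + P) - ⅐)/4) = 8*(7*(-22/7 + N + P)/4) = 8*(-11/2 + 7*N/4 + 7*P/4) = -44 + 14*N + 14*P)
x(-83, 104) - R(91, -33) = (-44 + 14*(-83) + 14*104) - 1*91 = (-44 - 1162 + 1456) - 91 = 250 - 91 = 159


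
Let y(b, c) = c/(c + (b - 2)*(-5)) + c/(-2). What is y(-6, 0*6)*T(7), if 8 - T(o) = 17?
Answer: 0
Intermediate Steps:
T(o) = -9 (T(o) = 8 - 1*17 = 8 - 17 = -9)
y(b, c) = -c/2 + c/(10 + c - 5*b) (y(b, c) = c/(c + (-2 + b)*(-5)) + c*(-1/2) = c/(c + (10 - 5*b)) - c/2 = c/(10 + c - 5*b) - c/2 = -c/2 + c/(10 + c - 5*b))
y(-6, 0*6)*T(7) = ((0*6)*(8 + 0*6 - 5*(-6))/(2*(-10 - 0*6 + 5*(-6))))*(-9) = ((1/2)*0*(8 + 0 + 30)/(-10 - 1*0 - 30))*(-9) = ((1/2)*0*38/(-10 + 0 - 30))*(-9) = ((1/2)*0*38/(-40))*(-9) = ((1/2)*0*(-1/40)*38)*(-9) = 0*(-9) = 0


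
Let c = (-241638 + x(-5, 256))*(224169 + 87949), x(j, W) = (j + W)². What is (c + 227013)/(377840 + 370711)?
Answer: -55755596153/748551 ≈ -74485.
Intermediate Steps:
x(j, W) = (W + j)²
c = -55755823166 (c = (-241638 + (256 - 5)²)*(224169 + 87949) = (-241638 + 251²)*312118 = (-241638 + 63001)*312118 = -178637*312118 = -55755823166)
(c + 227013)/(377840 + 370711) = (-55755823166 + 227013)/(377840 + 370711) = -55755596153/748551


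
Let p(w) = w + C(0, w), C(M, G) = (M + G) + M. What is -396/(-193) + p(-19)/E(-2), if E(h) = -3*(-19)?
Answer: 802/579 ≈ 1.3851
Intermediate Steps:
E(h) = 57
C(M, G) = G + 2*M (C(M, G) = (G + M) + M = G + 2*M)
p(w) = 2*w (p(w) = w + (w + 2*0) = w + (w + 0) = w + w = 2*w)
-396/(-193) + p(-19)/E(-2) = -396/(-193) + (2*(-19))/57 = -396*(-1/193) - 38*1/57 = 396/193 - 2/3 = 802/579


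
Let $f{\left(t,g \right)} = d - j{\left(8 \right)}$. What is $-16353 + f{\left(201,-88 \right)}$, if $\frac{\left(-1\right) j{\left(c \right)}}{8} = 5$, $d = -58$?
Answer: $-16371$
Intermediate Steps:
$j{\left(c \right)} = -40$ ($j{\left(c \right)} = \left(-8\right) 5 = -40$)
$f{\left(t,g \right)} = -18$ ($f{\left(t,g \right)} = -58 - -40 = -58 + 40 = -18$)
$-16353 + f{\left(201,-88 \right)} = -16353 - 18 = -16371$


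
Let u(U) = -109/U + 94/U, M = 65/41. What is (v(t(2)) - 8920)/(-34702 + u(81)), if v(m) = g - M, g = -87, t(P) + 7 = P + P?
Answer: 9972504/38415319 ≈ 0.25960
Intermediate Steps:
t(P) = -7 + 2*P (t(P) = -7 + (P + P) = -7 + 2*P)
M = 65/41 (M = 65*(1/41) = 65/41 ≈ 1.5854)
u(U) = -15/U
v(m) = -3632/41 (v(m) = -87 - 1*65/41 = -87 - 65/41 = -3632/41)
(v(t(2)) - 8920)/(-34702 + u(81)) = (-3632/41 - 8920)/(-34702 - 15/81) = -369352/(41*(-34702 - 15*1/81)) = -369352/(41*(-34702 - 5/27)) = -369352/(41*(-936959/27)) = -369352/41*(-27/936959) = 9972504/38415319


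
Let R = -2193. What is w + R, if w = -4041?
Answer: -6234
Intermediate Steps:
w + R = -4041 - 2193 = -6234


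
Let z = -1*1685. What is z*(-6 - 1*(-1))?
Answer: 8425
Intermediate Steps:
z = -1685
z*(-6 - 1*(-1)) = -1685*(-6 - 1*(-1)) = -1685*(-6 + 1) = -1685*(-5) = 8425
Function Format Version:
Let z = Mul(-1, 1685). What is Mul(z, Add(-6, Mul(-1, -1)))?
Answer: 8425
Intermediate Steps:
z = -1685
Mul(z, Add(-6, Mul(-1, -1))) = Mul(-1685, Add(-6, Mul(-1, -1))) = Mul(-1685, Add(-6, 1)) = Mul(-1685, -5) = 8425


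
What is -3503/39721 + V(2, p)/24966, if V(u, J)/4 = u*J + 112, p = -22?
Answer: -38325893/495837243 ≈ -0.077295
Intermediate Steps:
V(u, J) = 448 + 4*J*u (V(u, J) = 4*(u*J + 112) = 4*(J*u + 112) = 4*(112 + J*u) = 448 + 4*J*u)
-3503/39721 + V(2, p)/24966 = -3503/39721 + (448 + 4*(-22)*2)/24966 = -3503*1/39721 + (448 - 176)*(1/24966) = -3503/39721 + 272*(1/24966) = -3503/39721 + 136/12483 = -38325893/495837243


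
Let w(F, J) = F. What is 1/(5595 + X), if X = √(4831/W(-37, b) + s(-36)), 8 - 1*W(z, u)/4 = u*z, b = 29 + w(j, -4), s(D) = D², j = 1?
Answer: 25020840/139985799257 - 2*√6485007074/139985799257 ≈ 0.00017759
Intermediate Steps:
b = 30 (b = 29 + 1 = 30)
W(z, u) = 32 - 4*u*z
X = √6485007074/2236 (X = √(4831/(32 - 4*30*(-37)) + (-36)²) = √(4831/(32 + 4440) + 1296) = √(4831/4472 + 1296) = √(5800543/4472) = √6485007074/2236 ≈ 36.015)
1/(5595 + X) = 1/(5595 + √6485007074/2236)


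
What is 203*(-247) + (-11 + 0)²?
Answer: -50020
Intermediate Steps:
203*(-247) + (-11 + 0)² = -50141 + (-11)² = -50141 + 121 = -50020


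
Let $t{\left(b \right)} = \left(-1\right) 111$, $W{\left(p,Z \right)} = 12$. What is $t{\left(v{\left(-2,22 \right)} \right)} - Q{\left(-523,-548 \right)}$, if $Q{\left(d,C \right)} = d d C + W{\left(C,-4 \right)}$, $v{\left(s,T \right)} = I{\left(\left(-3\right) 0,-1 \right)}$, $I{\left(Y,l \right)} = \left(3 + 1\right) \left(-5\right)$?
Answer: $149893769$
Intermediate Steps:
$I{\left(Y,l \right)} = -20$ ($I{\left(Y,l \right)} = 4 \left(-5\right) = -20$)
$v{\left(s,T \right)} = -20$
$Q{\left(d,C \right)} = 12 + C d^{2}$ ($Q{\left(d,C \right)} = d d C + 12 = d^{2} C + 12 = C d^{2} + 12 = 12 + C d^{2}$)
$t{\left(b \right)} = -111$
$t{\left(v{\left(-2,22 \right)} \right)} - Q{\left(-523,-548 \right)} = -111 - \left(12 - 548 \left(-523\right)^{2}\right) = -111 - \left(12 - 149893892\right) = -111 - -149893880 = -111 + 149893880 = 149893769$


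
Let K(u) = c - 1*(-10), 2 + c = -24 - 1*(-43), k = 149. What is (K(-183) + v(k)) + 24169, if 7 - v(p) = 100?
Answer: 24103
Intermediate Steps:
v(p) = -93 (v(p) = 7 - 1*100 = 7 - 100 = -93)
c = 17 (c = -2 + (-24 - 1*(-43)) = -2 + (-24 + 43) = -2 + 19 = 17)
K(u) = 27 (K(u) = 17 - 1*(-10) = 17 + 10 = 27)
(K(-183) + v(k)) + 24169 = (27 - 93) + 24169 = -66 + 24169 = 24103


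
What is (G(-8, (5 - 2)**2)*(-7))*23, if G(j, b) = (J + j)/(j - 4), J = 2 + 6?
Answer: 0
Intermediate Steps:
J = 8
G(j, b) = (8 + j)/(-4 + j) (G(j, b) = (8 + j)/(j - 4) = (8 + j)/(-4 + j))
(G(-8, (5 - 2)**2)*(-7))*23 = (((8 - 8)/(-4 - 8))*(-7))*23 = ((0/(-12))*(-7))*23 = (-1/12*0*(-7))*23 = (0*(-7))*23 = 0*23 = 0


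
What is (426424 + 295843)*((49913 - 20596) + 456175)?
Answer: 350654850364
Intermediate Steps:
(426424 + 295843)*((49913 - 20596) + 456175) = 722267*(29317 + 456175) = 722267*485492 = 350654850364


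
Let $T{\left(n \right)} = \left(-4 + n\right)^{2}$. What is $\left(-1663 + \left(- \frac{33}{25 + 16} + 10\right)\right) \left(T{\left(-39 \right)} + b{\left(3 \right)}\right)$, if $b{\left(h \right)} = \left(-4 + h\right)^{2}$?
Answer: $- \frac{125441100}{41} \approx -3.0595 \cdot 10^{6}$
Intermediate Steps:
$\left(-1663 + \left(- \frac{33}{25 + 16} + 10\right)\right) \left(T{\left(-39 \right)} + b{\left(3 \right)}\right) = \left(-1663 + \left(- \frac{33}{25 + 16} + 10\right)\right) \left(\left(-4 - 39\right)^{2} + \left(-4 + 3\right)^{2}\right) = \left(-1663 + \left(- \frac{33}{41} + 10\right)\right) \left(\left(-43\right)^{2} + \left(-1\right)^{2}\right) = \left(-1663 + \left(\left(-33\right) \frac{1}{41} + 10\right)\right) \left(1849 + 1\right) = \left(-1663 + \left(- \frac{33}{41} + 10\right)\right) 1850 = \left(-1663 + \frac{377}{41}\right) 1850 = \left(- \frac{67806}{41}\right) 1850 = - \frac{125441100}{41}$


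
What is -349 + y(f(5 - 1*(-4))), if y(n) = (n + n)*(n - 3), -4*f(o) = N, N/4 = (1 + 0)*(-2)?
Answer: -353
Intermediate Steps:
N = -8 (N = 4*((1 + 0)*(-2)) = 4*(1*(-2)) = 4*(-2) = -8)
f(o) = 2 (f(o) = -1/4*(-8) = 2)
y(n) = 2*n*(-3 + n) (y(n) = (2*n)*(-3 + n) = 2*n*(-3 + n))
-349 + y(f(5 - 1*(-4))) = -349 + 2*2*(-3 + 2) = -349 + 2*2*(-1) = -349 - 4 = -353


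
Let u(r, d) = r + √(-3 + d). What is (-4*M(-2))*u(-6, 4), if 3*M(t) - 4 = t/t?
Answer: 100/3 ≈ 33.333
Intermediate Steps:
M(t) = 5/3 (M(t) = 4/3 + (t/t)/3 = 4/3 + (⅓)*1 = 4/3 + ⅓ = 5/3)
(-4*M(-2))*u(-6, 4) = (-4*5/3)*(-6 + √(-3 + 4)) = -20*(-6 + √1)/3 = -20*(-6 + 1)/3 = -20/3*(-5) = 100/3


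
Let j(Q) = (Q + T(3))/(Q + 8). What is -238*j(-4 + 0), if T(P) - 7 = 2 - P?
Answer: -119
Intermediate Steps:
T(P) = 9 - P (T(P) = 7 + (2 - P) = 9 - P)
j(Q) = (6 + Q)/(8 + Q) (j(Q) = (Q + (9 - 1*3))/(Q + 8) = (Q + (9 - 3))/(8 + Q) = (Q + 6)/(8 + Q) = (6 + Q)/(8 + Q))
-238*j(-4 + 0) = -238*(6 + (-4 + 0))/(8 + (-4 + 0)) = -238*(6 - 4)/(8 - 4) = -238*2/4 = -119*2/2 = -238*1/2 = -119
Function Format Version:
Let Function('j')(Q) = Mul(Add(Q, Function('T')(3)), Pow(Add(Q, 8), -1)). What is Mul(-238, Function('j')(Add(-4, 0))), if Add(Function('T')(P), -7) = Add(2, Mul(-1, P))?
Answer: -119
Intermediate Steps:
Function('T')(P) = Add(9, Mul(-1, P)) (Function('T')(P) = Add(7, Add(2, Mul(-1, P))) = Add(9, Mul(-1, P)))
Function('j')(Q) = Mul(Pow(Add(8, Q), -1), Add(6, Q)) (Function('j')(Q) = Mul(Add(Q, Add(9, Mul(-1, 3))), Pow(Add(Q, 8), -1)) = Mul(Add(Q, Add(9, -3)), Pow(Add(8, Q), -1)) = Mul(Add(Q, 6), Pow(Add(8, Q), -1)) = Mul(Add(6, Q), Pow(Add(8, Q), -1)) = Mul(Pow(Add(8, Q), -1), Add(6, Q)))
Mul(-238, Function('j')(Add(-4, 0))) = Mul(-238, Mul(Pow(Add(8, Add(-4, 0)), -1), Add(6, Add(-4, 0)))) = Mul(-238, Mul(Pow(Add(8, -4), -1), Add(6, -4))) = Mul(-238, Mul(Pow(4, -1), 2)) = Mul(-238, Mul(Rational(1, 4), 2)) = Mul(-238, Rational(1, 2)) = -119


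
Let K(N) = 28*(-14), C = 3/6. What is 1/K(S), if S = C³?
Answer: -1/392 ≈ -0.0025510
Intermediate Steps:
C = ½ (C = 3*(⅙) = ½ ≈ 0.50000)
S = ⅛ (S = (½)³ = ⅛ ≈ 0.12500)
K(N) = -392
1/K(S) = 1/(-392) = -1/392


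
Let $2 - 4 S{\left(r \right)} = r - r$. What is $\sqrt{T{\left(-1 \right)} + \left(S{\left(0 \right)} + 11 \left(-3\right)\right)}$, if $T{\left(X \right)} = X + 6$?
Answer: $\frac{i \sqrt{110}}{2} \approx 5.244 i$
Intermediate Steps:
$T{\left(X \right)} = 6 + X$
$S{\left(r \right)} = \frac{1}{2}$ ($S{\left(r \right)} = \frac{1}{2} - \frac{r - r}{4} = \frac{1}{2} - 0 = \frac{1}{2} + 0 = \frac{1}{2}$)
$\sqrt{T{\left(-1 \right)} + \left(S{\left(0 \right)} + 11 \left(-3\right)\right)} = \sqrt{\left(6 - 1\right) + \left(\frac{1}{2} + 11 \left(-3\right)\right)} = \sqrt{5 + \left(\frac{1}{2} - 33\right)} = \sqrt{5 - \frac{65}{2}} = \sqrt{- \frac{55}{2}} = \frac{i \sqrt{110}}{2}$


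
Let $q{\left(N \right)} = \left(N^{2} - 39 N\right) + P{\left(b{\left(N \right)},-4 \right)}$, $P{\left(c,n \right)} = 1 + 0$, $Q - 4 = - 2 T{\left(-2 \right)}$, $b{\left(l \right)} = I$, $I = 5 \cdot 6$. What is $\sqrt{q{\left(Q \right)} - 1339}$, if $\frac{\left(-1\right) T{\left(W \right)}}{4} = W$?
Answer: $11 i \sqrt{6} \approx 26.944 i$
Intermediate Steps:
$I = 30$
$b{\left(l \right)} = 30$
$T{\left(W \right)} = - 4 W$
$Q = -12$ ($Q = 4 - 2 \left(\left(-4\right) \left(-2\right)\right) = 4 - 16 = -12$)
$P{\left(c,n \right)} = 1$
$q{\left(N \right)} = 1 + N^{2} - 39 N$ ($q{\left(N \right)} = \left(N^{2} - 39 N\right) + 1 = 1 + N^{2} - 39 N$)
$\sqrt{q{\left(Q \right)} - 1339} = \sqrt{\left(1 + \left(-12\right)^{2} - -468\right) - 1339} = \sqrt{\left(1 + 144 + 468\right) - 1339} = \sqrt{613 - 1339} = \sqrt{-726} = 11 i \sqrt{6}$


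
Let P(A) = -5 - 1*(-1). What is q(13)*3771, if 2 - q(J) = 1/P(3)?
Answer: 33939/4 ≈ 8484.8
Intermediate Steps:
P(A) = -4 (P(A) = -5 + 1 = -4)
q(J) = 9/4 (q(J) = 2 - 1/(-4) = 2 - 1*(-¼) = 2 + ¼ = 9/4)
q(13)*3771 = (9/4)*3771 = 33939/4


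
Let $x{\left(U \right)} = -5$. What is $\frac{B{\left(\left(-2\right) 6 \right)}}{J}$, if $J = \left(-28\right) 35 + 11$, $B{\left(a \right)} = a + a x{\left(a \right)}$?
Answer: $- \frac{16}{323} \approx -0.049536$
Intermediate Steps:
$B{\left(a \right)} = - 4 a$ ($B{\left(a \right)} = a + a \left(-5\right) = a - 5 a = - 4 a$)
$J = -969$ ($J = -980 + 11 = -969$)
$\frac{B{\left(\left(-2\right) 6 \right)}}{J} = \frac{\left(-4\right) \left(\left(-2\right) 6\right)}{-969} = \left(-4\right) \left(-12\right) \left(- \frac{1}{969}\right) = 48 \left(- \frac{1}{969}\right) = - \frac{16}{323}$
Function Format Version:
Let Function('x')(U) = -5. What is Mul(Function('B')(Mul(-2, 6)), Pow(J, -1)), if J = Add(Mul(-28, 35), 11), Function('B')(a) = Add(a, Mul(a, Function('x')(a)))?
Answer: Rational(-16, 323) ≈ -0.049536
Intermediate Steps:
Function('B')(a) = Mul(-4, a) (Function('B')(a) = Add(a, Mul(a, -5)) = Add(a, Mul(-5, a)) = Mul(-4, a))
J = -969 (J = Add(-980, 11) = -969)
Mul(Function('B')(Mul(-2, 6)), Pow(J, -1)) = Mul(Mul(-4, Mul(-2, 6)), Pow(-969, -1)) = Mul(Mul(-4, -12), Rational(-1, 969)) = Mul(48, Rational(-1, 969)) = Rational(-16, 323)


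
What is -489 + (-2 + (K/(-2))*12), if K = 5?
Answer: -521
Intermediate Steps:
-489 + (-2 + (K/(-2))*12) = -489 + (-2 + (5/(-2))*12) = -489 + (-2 + (5*(-1/2))*12) = -489 + (-2 - 5/2*12) = -489 + (-2 - 30) = -489 - 32 = -521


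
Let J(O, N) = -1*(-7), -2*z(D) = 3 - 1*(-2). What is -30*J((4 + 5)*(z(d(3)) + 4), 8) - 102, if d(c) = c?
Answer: -312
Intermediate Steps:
z(D) = -5/2 (z(D) = -(3 - 1*(-2))/2 = -(3 + 2)/2 = -½*5 = -5/2)
J(O, N) = 7
-30*J((4 + 5)*(z(d(3)) + 4), 8) - 102 = -30*7 - 102 = -210 - 102 = -312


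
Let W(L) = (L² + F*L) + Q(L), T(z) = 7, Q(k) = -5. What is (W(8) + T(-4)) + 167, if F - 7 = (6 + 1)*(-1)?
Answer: 233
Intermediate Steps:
F = 0 (F = 7 + (6 + 1)*(-1) = 7 + 7*(-1) = 7 - 7 = 0)
W(L) = -5 + L² (W(L) = (L² + 0*L) - 5 = (L² + 0) - 5 = L² - 5 = -5 + L²)
(W(8) + T(-4)) + 167 = ((-5 + 8²) + 7) + 167 = ((-5 + 64) + 7) + 167 = (59 + 7) + 167 = 66 + 167 = 233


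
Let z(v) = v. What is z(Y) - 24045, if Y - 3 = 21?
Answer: -24021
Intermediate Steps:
Y = 24 (Y = 3 + 21 = 24)
z(Y) - 24045 = 24 - 24045 = -24021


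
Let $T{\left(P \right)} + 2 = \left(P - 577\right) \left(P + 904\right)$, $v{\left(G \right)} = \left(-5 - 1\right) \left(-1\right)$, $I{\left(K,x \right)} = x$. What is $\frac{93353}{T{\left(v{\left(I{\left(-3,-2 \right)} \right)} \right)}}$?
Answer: $- \frac{2171}{12084} \approx -0.17966$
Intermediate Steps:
$v{\left(G \right)} = 6$ ($v{\left(G \right)} = \left(-6\right) \left(-1\right) = 6$)
$T{\left(P \right)} = -2 + \left(-577 + P\right) \left(904 + P\right)$ ($T{\left(P \right)} = -2 + \left(P - 577\right) \left(P + 904\right) = -2 + \left(-577 + P\right) \left(904 + P\right)$)
$\frac{93353}{T{\left(v{\left(I{\left(-3,-2 \right)} \right)} \right)}} = \frac{93353}{-521610 + 6^{2} + 327 \cdot 6} = \frac{93353}{-521610 + 36 + 1962} = \frac{93353}{-519612} = 93353 \left(- \frac{1}{519612}\right) = - \frac{2171}{12084}$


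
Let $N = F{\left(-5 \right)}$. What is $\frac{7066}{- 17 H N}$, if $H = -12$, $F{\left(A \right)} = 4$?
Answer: $\frac{3533}{408} \approx 8.6593$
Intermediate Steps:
$N = 4$
$\frac{7066}{- 17 H N} = \frac{7066}{\left(-17\right) \left(-12\right) 4} = \frac{7066}{204 \cdot 4} = \frac{7066}{816} = 7066 \cdot \frac{1}{816} = \frac{3533}{408}$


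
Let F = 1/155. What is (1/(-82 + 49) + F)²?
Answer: 14884/26163225 ≈ 0.00056889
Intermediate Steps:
F = 1/155 ≈ 0.0064516
(1/(-82 + 49) + F)² = (1/(-82 + 49) + 1/155)² = (1/(-33) + 1/155)² = (-1/33 + 1/155)² = (-122/5115)² = 14884/26163225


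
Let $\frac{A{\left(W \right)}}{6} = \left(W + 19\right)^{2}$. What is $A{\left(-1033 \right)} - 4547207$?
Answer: $1621969$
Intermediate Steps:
$A{\left(W \right)} = 6 \left(19 + W\right)^{2}$ ($A{\left(W \right)} = 6 \left(W + 19\right)^{2} = 6 \left(19 + W\right)^{2}$)
$A{\left(-1033 \right)} - 4547207 = 6 \left(19 - 1033\right)^{2} - 4547207 = 6 \left(-1014\right)^{2} - 4547207 = 6 \cdot 1028196 - 4547207 = 6169176 - 4547207 = 1621969$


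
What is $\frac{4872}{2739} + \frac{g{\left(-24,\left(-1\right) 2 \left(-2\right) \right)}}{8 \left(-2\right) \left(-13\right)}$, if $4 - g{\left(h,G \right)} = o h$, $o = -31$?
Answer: $- \frac{84457}{47476} \approx -1.7789$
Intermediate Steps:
$g{\left(h,G \right)} = 4 + 31 h$ ($g{\left(h,G \right)} = 4 - - 31 h = 4 + 31 h$)
$\frac{4872}{2739} + \frac{g{\left(-24,\left(-1\right) 2 \left(-2\right) \right)}}{8 \left(-2\right) \left(-13\right)} = \frac{4872}{2739} + \frac{4 + 31 \left(-24\right)}{8 \left(-2\right) \left(-13\right)} = 4872 \cdot \frac{1}{2739} + \frac{4 - 744}{\left(-16\right) \left(-13\right)} = \frac{1624}{913} - \frac{740}{208} = \frac{1624}{913} - \frac{185}{52} = - \frac{84457}{47476}$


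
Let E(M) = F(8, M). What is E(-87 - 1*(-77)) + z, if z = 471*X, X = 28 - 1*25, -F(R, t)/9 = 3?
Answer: 1386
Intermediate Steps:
F(R, t) = -27 (F(R, t) = -9*3 = -27)
X = 3 (X = 28 - 25 = 3)
E(M) = -27
z = 1413 (z = 471*3 = 1413)
E(-87 - 1*(-77)) + z = -27 + 1413 = 1386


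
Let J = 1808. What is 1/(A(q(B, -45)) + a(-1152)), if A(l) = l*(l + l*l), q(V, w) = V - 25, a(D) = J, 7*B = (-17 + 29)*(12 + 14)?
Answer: 343/3322880 ≈ 0.00010322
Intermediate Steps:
B = 312/7 (B = ((-17 + 29)*(12 + 14))/7 = (12*26)/7 = (1/7)*312 = 312/7 ≈ 44.571)
a(D) = 1808
q(V, w) = -25 + V
A(l) = l*(l + l**2)
1/(A(q(B, -45)) + a(-1152)) = 1/((-25 + 312/7)**2*(1 + (-25 + 312/7)) + 1808) = 1/((137/7)**2*(1 + 137/7) + 1808) = 1/((18769/49)*(144/7) + 1808) = 1/(2702736/343 + 1808) = 1/(3322880/343) = 343/3322880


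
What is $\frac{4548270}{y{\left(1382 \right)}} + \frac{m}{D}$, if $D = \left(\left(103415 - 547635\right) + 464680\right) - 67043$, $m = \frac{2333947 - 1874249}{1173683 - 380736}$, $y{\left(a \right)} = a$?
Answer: $\frac{84001657421786317}{25524054419791} \approx 3291.1$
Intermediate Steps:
$m = \frac{459698}{792947} \approx 0.57973$
$D = -46583$ ($D = \left(-444220 + 464680\right) - 67043 = 20460 - 67043 = -46583$)
$\frac{4548270}{y{\left(1382 \right)}} + \frac{m}{D} = \frac{4548270}{1382} + \frac{459698}{792947 \left(-46583\right)} = 4548270 \cdot \frac{1}{1382} + \frac{459698}{792947} \left(- \frac{1}{46583}\right) = \frac{2274135}{691} - \frac{459698}{36937850101} = \frac{84001657421786317}{25524054419791}$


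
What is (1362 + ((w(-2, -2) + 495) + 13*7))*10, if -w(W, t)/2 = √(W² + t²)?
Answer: 19480 - 40*√2 ≈ 19423.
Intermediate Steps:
w(W, t) = -2*√(W² + t²)
(1362 + ((w(-2, -2) + 495) + 13*7))*10 = (1362 + ((-2*√((-2)² + (-2)²) + 495) + 13*7))*10 = (1362 + ((-2*√(4 + 4) + 495) + 91))*10 = (1362 + ((-4*√2 + 495) + 91))*10 = (1362 + ((495 - 4*√2) + 91))*10 = (1362 + (586 - 4*√2))*10 = (1948 - 4*√2)*10 = 19480 - 40*√2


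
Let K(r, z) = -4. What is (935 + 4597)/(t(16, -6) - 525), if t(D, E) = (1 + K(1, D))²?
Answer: -461/43 ≈ -10.721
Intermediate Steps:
t(D, E) = 9 (t(D, E) = (1 - 4)² = (-3)² = 9)
(935 + 4597)/(t(16, -6) - 525) = (935 + 4597)/(9 - 525) = 5532/(-516) = 5532*(-1/516) = -461/43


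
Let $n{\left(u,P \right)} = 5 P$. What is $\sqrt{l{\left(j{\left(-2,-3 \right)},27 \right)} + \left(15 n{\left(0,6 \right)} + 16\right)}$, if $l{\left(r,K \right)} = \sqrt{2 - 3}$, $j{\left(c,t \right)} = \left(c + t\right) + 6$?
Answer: $\sqrt{466 + i} \approx 21.587 + 0.0232 i$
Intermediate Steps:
$j{\left(c,t \right)} = 6 + c + t$
$l{\left(r,K \right)} = i$ ($l{\left(r,K \right)} = \sqrt{-1} = i$)
$\sqrt{l{\left(j{\left(-2,-3 \right)},27 \right)} + \left(15 n{\left(0,6 \right)} + 16\right)} = \sqrt{i + \left(15 \cdot 5 \cdot 6 + 16\right)} = \sqrt{i + \left(15 \cdot 30 + 16\right)} = \sqrt{i + \left(450 + 16\right)} = \sqrt{i + 466} = \sqrt{466 + i}$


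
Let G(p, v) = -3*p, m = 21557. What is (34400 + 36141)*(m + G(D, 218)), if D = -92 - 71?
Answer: 1555146886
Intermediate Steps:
D = -163
(34400 + 36141)*(m + G(D, 218)) = (34400 + 36141)*(21557 - 3*(-163)) = 70541*(21557 + 489) = 70541*22046 = 1555146886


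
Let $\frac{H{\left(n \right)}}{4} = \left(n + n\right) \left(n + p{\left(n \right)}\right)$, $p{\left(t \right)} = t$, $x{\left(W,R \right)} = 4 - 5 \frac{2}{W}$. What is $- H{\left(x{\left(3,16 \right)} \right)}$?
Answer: $- \frac{64}{9} \approx -7.1111$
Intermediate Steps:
$x{\left(W,R \right)} = 4 - \frac{10}{W}$
$H{\left(n \right)} = 16 n^{2}$ ($H{\left(n \right)} = 4 \left(n + n\right) \left(n + n\right) = 4 \cdot 2 n 2 n = 4 \cdot 4 n^{2} = 16 n^{2}$)
$- H{\left(x{\left(3,16 \right)} \right)} = - 16 \left(4 - \frac{10}{3}\right)^{2} = - 16 \left(\frac{2}{3}\right)^{2} = - \frac{16 \cdot 4}{9} = \left(-1\right) \frac{64}{9} = - \frac{64}{9}$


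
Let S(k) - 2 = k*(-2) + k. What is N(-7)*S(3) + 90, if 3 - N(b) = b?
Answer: 80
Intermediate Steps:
N(b) = 3 - b
S(k) = 2 - k (S(k) = 2 + (k*(-2) + k) = 2 + (-2*k + k) = 2 - k)
N(-7)*S(3) + 90 = (3 - 1*(-7))*(2 - 1*3) + 90 = (3 + 7)*(2 - 3) + 90 = 10*(-1) + 90 = -10 + 90 = 80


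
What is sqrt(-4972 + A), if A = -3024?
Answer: 2*I*sqrt(1999) ≈ 89.42*I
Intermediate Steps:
sqrt(-4972 + A) = sqrt(-4972 - 3024) = sqrt(-7996) = 2*I*sqrt(1999)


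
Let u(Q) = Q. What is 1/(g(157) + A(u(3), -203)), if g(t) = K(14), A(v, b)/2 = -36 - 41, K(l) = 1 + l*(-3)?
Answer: -1/195 ≈ -0.0051282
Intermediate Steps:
K(l) = 1 - 3*l
A(v, b) = -154 (A(v, b) = 2*(-36 - 41) = 2*(-77) = -154)
g(t) = -41 (g(t) = 1 - 3*14 = 1 - 42 = -41)
1/(g(157) + A(u(3), -203)) = 1/(-41 - 154) = 1/(-195) = -1/195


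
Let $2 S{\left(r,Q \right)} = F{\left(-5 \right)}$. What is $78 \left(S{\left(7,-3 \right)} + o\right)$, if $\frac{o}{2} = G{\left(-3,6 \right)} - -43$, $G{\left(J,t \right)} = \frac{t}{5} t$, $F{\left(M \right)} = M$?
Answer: $\frac{38181}{5} \approx 7636.2$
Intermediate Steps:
$S{\left(r,Q \right)} = - \frac{5}{2}$ ($S{\left(r,Q \right)} = \frac{1}{2} \left(-5\right) = - \frac{5}{2}$)
$G{\left(J,t \right)} = \frac{t^{2}}{5}$ ($G{\left(J,t \right)} = t \frac{1}{5} t = \frac{t}{5} t = \frac{t^{2}}{5}$)
$o = \frac{502}{5}$ ($o = 2 \left(\frac{6^{2}}{5} - -43\right) = 2 \left(\frac{1}{5} \cdot 36 + 43\right) = 2 \left(\frac{36}{5} + 43\right) = 2 \cdot \frac{251}{5} = \frac{502}{5} \approx 100.4$)
$78 \left(S{\left(7,-3 \right)} + o\right) = 78 \left(- \frac{5}{2} + \frac{502}{5}\right) = 78 \cdot \frac{979}{10} = \frac{38181}{5}$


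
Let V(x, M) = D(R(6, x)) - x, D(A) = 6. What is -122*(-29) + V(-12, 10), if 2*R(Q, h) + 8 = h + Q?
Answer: 3556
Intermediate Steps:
R(Q, h) = -4 + Q/2 + h/2 (R(Q, h) = -4 + (h + Q)/2 = -4 + (Q + h)/2 = -4 + (Q/2 + h/2) = -4 + Q/2 + h/2)
V(x, M) = 6 - x
-122*(-29) + V(-12, 10) = -122*(-29) + (6 - 1*(-12)) = 3538 + (6 + 12) = 3538 + 18 = 3556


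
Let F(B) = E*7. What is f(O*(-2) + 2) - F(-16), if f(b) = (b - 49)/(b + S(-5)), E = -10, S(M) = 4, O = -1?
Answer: 515/8 ≈ 64.375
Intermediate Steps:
f(b) = (-49 + b)/(4 + b) (f(b) = (b - 49)/(b + 4) = (-49 + b)/(4 + b))
F(B) = -70 (F(B) = -10*7 = -70)
f(O*(-2) + 2) - F(-16) = (-49 + (-1*(-2) + 2))/(4 + (-1*(-2) + 2)) - 1*(-70) = (-49 + (2 + 2))/(4 + (2 + 2)) + 70 = (-49 + 4)/(4 + 4) + 70 = -45/8 + 70 = 515/8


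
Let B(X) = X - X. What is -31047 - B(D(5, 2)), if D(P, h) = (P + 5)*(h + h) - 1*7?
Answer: -31047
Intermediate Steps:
D(P, h) = -7 + 2*h*(5 + P) (D(P, h) = (5 + P)*(2*h) - 7 = 2*h*(5 + P) - 7 = -7 + 2*h*(5 + P))
B(X) = 0
-31047 - B(D(5, 2)) = -31047 - 1*0 = -31047 + 0 = -31047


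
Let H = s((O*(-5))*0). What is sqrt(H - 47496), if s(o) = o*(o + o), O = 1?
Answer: 2*I*sqrt(11874) ≈ 217.94*I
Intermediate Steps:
s(o) = 2*o**2 (s(o) = o*(2*o) = 2*o**2)
H = 0 (H = 2*((1*(-5))*0)**2 = 2*(-5*0)**2 = 2*0**2 = 2*0 = 0)
sqrt(H - 47496) = sqrt(0 - 47496) = sqrt(-47496) = 2*I*sqrt(11874)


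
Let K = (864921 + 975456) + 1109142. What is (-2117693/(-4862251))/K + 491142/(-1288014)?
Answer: -1173935479248879916/3078632896197728961 ≈ -0.38132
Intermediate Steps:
K = 2949519 (K = 1840377 + 1109142 = 2949519)
(-2117693/(-4862251))/K + 491142/(-1288014) = -2117693/(-4862251)/2949519 + 491142/(-1288014) = -2117693*(-1/4862251)*(1/2949519) + 491142*(-1/1288014) = (2117693/4862251)*(1/2949519) - 81857/214669 = 2117693/14341301707269 - 81857/214669 = -1173935479248879916/3078632896197728961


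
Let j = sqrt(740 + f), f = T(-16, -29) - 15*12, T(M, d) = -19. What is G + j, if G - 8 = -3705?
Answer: -3697 + sqrt(541) ≈ -3673.7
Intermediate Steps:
f = -199 (f = -19 - 15*12 = -19 - 1*180 = -19 - 180 = -199)
j = sqrt(541) (j = sqrt(740 - 199) = sqrt(541) ≈ 23.259)
G = -3697 (G = 8 - 3705 = -3697)
G + j = -3697 + sqrt(541)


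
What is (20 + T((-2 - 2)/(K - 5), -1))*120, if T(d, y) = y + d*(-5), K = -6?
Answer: 22680/11 ≈ 2061.8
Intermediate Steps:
T(d, y) = y - 5*d
(20 + T((-2 - 2)/(K - 5), -1))*120 = (20 + (-1 - 5*(-2 - 2)/(-6 - 5)))*120 = (20 + (-1 - (-20)/(-11)))*120 = (20 + (-1 - (-20)*(-1)/11))*120 = (20 + (-1 - 5*4/11))*120 = (20 + (-1 - 20/11))*120 = (20 - 31/11)*120 = (189/11)*120 = 22680/11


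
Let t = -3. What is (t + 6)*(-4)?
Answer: -12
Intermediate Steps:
(t + 6)*(-4) = (-3 + 6)*(-4) = 3*(-4) = -12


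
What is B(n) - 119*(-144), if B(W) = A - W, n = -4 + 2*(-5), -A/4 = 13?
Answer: 17098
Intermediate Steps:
A = -52 (A = -4*13 = -52)
n = -14 (n = -4 - 10 = -14)
B(W) = -52 - W
B(n) - 119*(-144) = (-52 - 1*(-14)) - 119*(-144) = (-52 + 14) + 17136 = -38 + 17136 = 17098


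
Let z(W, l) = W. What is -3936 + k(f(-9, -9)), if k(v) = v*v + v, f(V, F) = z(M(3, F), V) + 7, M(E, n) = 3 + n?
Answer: -3934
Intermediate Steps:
f(V, F) = 10 + F (f(V, F) = (3 + F) + 7 = 10 + F)
k(v) = v + v² (k(v) = v² + v = v + v²)
-3936 + k(f(-9, -9)) = -3936 + (10 - 9)*(1 + (10 - 9)) = -3936 + 1*(1 + 1) = -3936 + 1*2 = -3936 + 2 = -3934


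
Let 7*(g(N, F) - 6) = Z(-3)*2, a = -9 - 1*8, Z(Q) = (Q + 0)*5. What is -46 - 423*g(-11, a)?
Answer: -5398/7 ≈ -771.14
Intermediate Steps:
Z(Q) = 5*Q (Z(Q) = Q*5 = 5*Q)
a = -17 (a = -9 - 8 = -17)
g(N, F) = 12/7 (g(N, F) = 6 + ((5*(-3))*2)/7 = 6 + (-15*2)/7 = 6 + (⅐)*(-30) = 6 - 30/7 = 12/7)
-46 - 423*g(-11, a) = -46 - 423*12/7 = -46 - 5076/7 = -5398/7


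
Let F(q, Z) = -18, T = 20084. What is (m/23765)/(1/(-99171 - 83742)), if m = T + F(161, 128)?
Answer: -3670332258/23765 ≈ -1.5444e+5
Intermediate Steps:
m = 20066 (m = 20084 - 18 = 20066)
(m/23765)/(1/(-99171 - 83742)) = (20066/23765)/(1/(-99171 - 83742)) = (20066*(1/23765))/(1/(-182913)) = 20066/(23765*(-1/182913)) = (20066/23765)*(-182913) = -3670332258/23765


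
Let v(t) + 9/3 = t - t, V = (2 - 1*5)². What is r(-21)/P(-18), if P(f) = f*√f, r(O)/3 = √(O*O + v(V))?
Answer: I*√219/18 ≈ 0.82215*I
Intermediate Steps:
V = 9 (V = (2 - 5)² = (-3)² = 9)
v(t) = -3 (v(t) = -3 + (t - t) = -3 + 0 = -3)
r(O) = 3*√(-3 + O²) (r(O) = 3*√(O*O - 3) = 3*√(O² - 3) = 3*√(-3 + O²))
P(f) = f^(3/2)
r(-21)/P(-18) = (3*√(-3 + (-21)²))/((-18)^(3/2)) = (3*√(-3 + 441))/((-54*I*√2)) = (3*√438)*(I*√2/108) = I*√219/18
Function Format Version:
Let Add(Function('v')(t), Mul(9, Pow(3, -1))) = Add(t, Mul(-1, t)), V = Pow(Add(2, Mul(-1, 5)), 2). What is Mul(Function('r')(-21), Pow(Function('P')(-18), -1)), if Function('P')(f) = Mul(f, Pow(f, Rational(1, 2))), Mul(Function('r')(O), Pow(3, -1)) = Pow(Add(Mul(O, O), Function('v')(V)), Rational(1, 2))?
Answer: Mul(Rational(1, 18), I, Pow(219, Rational(1, 2))) ≈ Mul(0.82215, I)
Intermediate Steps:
V = 9 (V = Pow(Add(2, -5), 2) = Pow(-3, 2) = 9)
Function('v')(t) = -3 (Function('v')(t) = Add(-3, Add(t, Mul(-1, t))) = Add(-3, 0) = -3)
Function('r')(O) = Mul(3, Pow(Add(-3, Pow(O, 2)), Rational(1, 2))) (Function('r')(O) = Mul(3, Pow(Add(Mul(O, O), -3), Rational(1, 2))) = Mul(3, Pow(Add(Pow(O, 2), -3), Rational(1, 2))) = Mul(3, Pow(Add(-3, Pow(O, 2)), Rational(1, 2))))
Function('P')(f) = Pow(f, Rational(3, 2))
Mul(Function('r')(-21), Pow(Function('P')(-18), -1)) = Mul(Mul(3, Pow(Add(-3, Pow(-21, 2)), Rational(1, 2))), Pow(Pow(-18, Rational(3, 2)), -1)) = Mul(Mul(3, Pow(Add(-3, 441), Rational(1, 2))), Pow(Mul(-54, I, Pow(2, Rational(1, 2))), -1)) = Mul(Mul(3, Pow(438, Rational(1, 2))), Mul(Rational(1, 108), I, Pow(2, Rational(1, 2)))) = Mul(Rational(1, 18), I, Pow(219, Rational(1, 2)))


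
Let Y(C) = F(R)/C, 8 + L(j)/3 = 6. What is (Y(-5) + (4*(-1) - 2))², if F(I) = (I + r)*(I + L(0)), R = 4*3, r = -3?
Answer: 7056/25 ≈ 282.24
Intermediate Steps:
L(j) = -6 (L(j) = -24 + 3*6 = -24 + 18 = -6)
R = 12
F(I) = (-6 + I)*(-3 + I) (F(I) = (I - 3)*(I - 6) = (-3 + I)*(-6 + I) = (-6 + I)*(-3 + I))
Y(C) = 54/C (Y(C) = (18 + 12² - 9*12)/C = (18 + 144 - 108)/C = 54/C)
(Y(-5) + (4*(-1) - 2))² = (54/(-5) + (4*(-1) - 2))² = (54*(-⅕) + (-4 - 2))² = (-54/5 - 6)² = (-84/5)² = 7056/25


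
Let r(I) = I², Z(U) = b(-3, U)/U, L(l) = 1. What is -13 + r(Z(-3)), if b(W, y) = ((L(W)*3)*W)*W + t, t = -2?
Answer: 508/9 ≈ 56.444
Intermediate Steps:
b(W, y) = -2 + 3*W² (b(W, y) = ((1*3)*W)*W - 2 = (3*W)*W - 2 = 3*W² - 2 = -2 + 3*W²)
Z(U) = 25/U (Z(U) = (-2 + 3*(-3)²)/U = (-2 + 3*9)/U = (-2 + 27)/U = 25/U)
-13 + r(Z(-3)) = -13 + (25/(-3))² = -13 + (25*(-⅓))² = -13 + (-25/3)² = -13 + 625/9 = 508/9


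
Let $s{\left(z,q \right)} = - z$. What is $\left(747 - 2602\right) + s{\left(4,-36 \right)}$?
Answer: $-1859$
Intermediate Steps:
$\left(747 - 2602\right) + s{\left(4,-36 \right)} = \left(747 - 2602\right) - 4 = -1855 - 4 = -1859$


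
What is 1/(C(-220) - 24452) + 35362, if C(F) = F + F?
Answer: 880230903/24892 ≈ 35362.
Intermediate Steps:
C(F) = 2*F
1/(C(-220) - 24452) + 35362 = 1/(2*(-220) - 24452) + 35362 = 1/(-440 - 24452) + 35362 = 1/(-24892) + 35362 = -1/24892 + 35362 = 880230903/24892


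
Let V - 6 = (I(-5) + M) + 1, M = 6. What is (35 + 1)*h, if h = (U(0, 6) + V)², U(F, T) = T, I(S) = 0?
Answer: 12996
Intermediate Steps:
V = 13 (V = 6 + ((0 + 6) + 1) = 6 + (6 + 1) = 6 + 7 = 13)
h = 361 (h = (6 + 13)² = 19² = 361)
(35 + 1)*h = (35 + 1)*361 = 36*361 = 12996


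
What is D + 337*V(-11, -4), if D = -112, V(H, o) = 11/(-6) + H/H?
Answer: -2357/6 ≈ -392.83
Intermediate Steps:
V(H, o) = -⅚ (V(H, o) = 11*(-⅙) + 1 = -11/6 + 1 = -⅚)
D + 337*V(-11, -4) = -112 + 337*(-⅚) = -112 - 1685/6 = -2357/6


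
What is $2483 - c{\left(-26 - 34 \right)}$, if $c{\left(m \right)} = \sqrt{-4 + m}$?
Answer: $2483 - 8 i \approx 2483.0 - 8.0 i$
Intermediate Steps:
$2483 - c{\left(-26 - 34 \right)} = 2483 - \sqrt{-4 - 60} = 2483 - \sqrt{-64} = 2483 - 8 i$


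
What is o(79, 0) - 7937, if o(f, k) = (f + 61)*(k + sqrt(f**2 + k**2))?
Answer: 3123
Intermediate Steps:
o(f, k) = (61 + f)*(k + sqrt(f**2 + k**2))
o(79, 0) - 7937 = (61*0 + 61*sqrt(79**2 + 0**2) + 79*0 + 79*sqrt(79**2 + 0**2)) - 7937 = (0 + 61*sqrt(6241 + 0) + 0 + 79*sqrt(6241 + 0)) - 7937 = (0 + 61*sqrt(6241) + 0 + 79*sqrt(6241)) - 7937 = (0 + 61*79 + 0 + 79*79) - 7937 = (0 + 4819 + 0 + 6241) - 7937 = 11060 - 7937 = 3123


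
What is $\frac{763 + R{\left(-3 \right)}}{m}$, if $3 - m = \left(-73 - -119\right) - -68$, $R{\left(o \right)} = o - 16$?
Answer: $- \frac{248}{37} \approx -6.7027$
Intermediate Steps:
$R{\left(o \right)} = -16 + o$
$m = -111$ ($m = 3 - \left(\left(-73 - -119\right) - -68\right) = 3 - \left(\left(-73 + 119\right) + 68\right) = 3 - \left(46 + 68\right) = 3 - 114 = -111$)
$\frac{763 + R{\left(-3 \right)}}{m} = \frac{763 - 19}{-111} = \left(763 - 19\right) \left(- \frac{1}{111}\right) = 744 \left(- \frac{1}{111}\right) = - \frac{248}{37}$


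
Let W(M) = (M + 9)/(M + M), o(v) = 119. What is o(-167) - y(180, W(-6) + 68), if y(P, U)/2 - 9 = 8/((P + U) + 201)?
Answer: 181231/1795 ≈ 100.96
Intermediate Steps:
W(M) = (9 + M)/(2*M) (W(M) = (9 + M)/((2*M)) = (9 + M)*(1/(2*M)) = (9 + M)/(2*M))
y(P, U) = 18 + 16/(201 + P + U) (y(P, U) = 18 + 2*(8/((P + U) + 201)) = 18 + 2*(8/(201 + P + U)) = 18 + 16/(201 + P + U))
o(-167) - y(180, W(-6) + 68) = 119 - 2*(1817 + 9*180 + 9*((½)*(9 - 6)/(-6) + 68))/(201 + 180 + ((½)*(9 - 6)/(-6) + 68)) = 119 - 2*(1817 + 1620 + 9*((½)*(-⅙)*3 + 68))/(201 + 180 + ((½)*(-⅙)*3 + 68)) = 119 - 2*(1817 + 1620 + 9*(-¼ + 68))/(201 + 180 + (-¼ + 68)) = 119 - 2*(1817 + 1620 + 9*(271/4))/(201 + 180 + 271/4) = 119 - 2*(1817 + 1620 + 2439/4)/1795/4 = 119 - 2*4*16187/(1795*4) = 119 - 1*32374/1795 = 119 - 32374/1795 = 181231/1795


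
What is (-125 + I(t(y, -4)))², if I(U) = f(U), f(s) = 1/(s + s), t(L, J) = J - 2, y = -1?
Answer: 2253001/144 ≈ 15646.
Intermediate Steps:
t(L, J) = -2 + J
f(s) = 1/(2*s)
I(U) = 1/(2*U)
(-125 + I(t(y, -4)))² = (-125 + 1/(2*(-2 - 4)))² = (-125 + (½)/(-6))² = (-125 + (½)*(-⅙))² = (-125 - 1/12)² = (-1501/12)² = 2253001/144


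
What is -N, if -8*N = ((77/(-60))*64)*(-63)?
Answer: 3234/5 ≈ 646.80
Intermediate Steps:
N = -3234/5 (N = -(77/(-60))*64*(-63)/8 = -(77*(-1/60))*64*(-63)/8 = -(-77/60*64)*(-63)/8 = -(-154)*(-63)/15 = -1/8*25872/5 = -3234/5 ≈ -646.80)
-N = -1*(-3234/5) = 3234/5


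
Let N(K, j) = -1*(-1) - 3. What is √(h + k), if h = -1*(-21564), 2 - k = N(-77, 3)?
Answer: 8*√337 ≈ 146.86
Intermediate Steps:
N(K, j) = -2 (N(K, j) = 1 - 3 = -2)
k = 4 (k = 2 - 1*(-2) = 2 + 2 = 4)
h = 21564
√(h + k) = √(21564 + 4) = √21568 = 8*√337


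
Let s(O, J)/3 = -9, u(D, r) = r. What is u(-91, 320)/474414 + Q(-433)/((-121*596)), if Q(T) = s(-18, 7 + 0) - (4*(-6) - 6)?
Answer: 10826939/17106420012 ≈ 0.00063292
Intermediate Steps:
s(O, J) = -27 (s(O, J) = 3*(-9) = -27)
Q(T) = 3 (Q(T) = -27 - (4*(-6) - 6) = -27 - (-24 - 6) = -27 - 1*(-30) = -27 + 30 = 3)
u(-91, 320)/474414 + Q(-433)/((-121*596)) = 320/474414 + 3/((-121*596)) = 320*(1/474414) + 3/(-72116) = 160/237207 + 3*(-1/72116) = 160/237207 - 3/72116 = 10826939/17106420012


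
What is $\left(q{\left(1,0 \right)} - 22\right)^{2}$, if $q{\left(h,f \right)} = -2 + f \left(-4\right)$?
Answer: $576$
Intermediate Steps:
$q{\left(h,f \right)} = -2 - 4 f$
$\left(q{\left(1,0 \right)} - 22\right)^{2} = \left(\left(-2 - 0\right) - 22\right)^{2} = \left(\left(-2 + 0\right) - 22\right)^{2} = \left(-2 - 22\right)^{2} = \left(-24\right)^{2} = 576$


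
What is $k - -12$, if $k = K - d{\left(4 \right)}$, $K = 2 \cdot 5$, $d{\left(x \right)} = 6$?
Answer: $16$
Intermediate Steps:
$K = 10$
$k = 4$ ($k = 10 - 6 = 4$)
$k - -12 = 4 - -12 = 4 + 12 = 16$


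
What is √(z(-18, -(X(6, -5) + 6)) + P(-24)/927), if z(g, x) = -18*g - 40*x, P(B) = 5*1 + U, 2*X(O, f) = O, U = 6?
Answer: √65310137/309 ≈ 26.154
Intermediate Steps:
X(O, f) = O/2
P(B) = 11 (P(B) = 5*1 + 6 = 5 + 6 = 11)
z(g, x) = -40*x - 18*g
√(z(-18, -(X(6, -5) + 6)) + P(-24)/927) = √((-(-40)*((½)*6 + 6) - 18*(-18)) + 11/927) = √((-(-40)*(3 + 6) + 324) + 11*(1/927)) = √((-(-40)*9 + 324) + 11/927) = √((-40*(-9) + 324) + 11/927) = √((360 + 324) + 11/927) = √(684 + 11/927) = √(634079/927) = √65310137/309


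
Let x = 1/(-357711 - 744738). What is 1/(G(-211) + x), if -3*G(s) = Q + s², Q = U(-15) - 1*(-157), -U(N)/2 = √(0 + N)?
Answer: -1206696979833885/17970936429609019531 - 270087510578*I*√15/89854682148045097655 ≈ -6.7147e-5 - 1.1642e-8*I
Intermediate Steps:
U(N) = -2*√N (U(N) = -2*√(0 + N) = -2*√N)
Q = 157 - 2*I*√15 (Q = -2*I*√15 - 1*(-157) = -2*I*√15 + 157 = 157 - 2*I*√15 ≈ 157.0 - 7.746*I)
G(s) = -157/3 - s²/3 + 2*I*√15/3 (G(s) = -((157 - 2*I*√15) + s²)/3 = -(157 + s² - 2*I*√15)/3 = -157/3 - s²/3 + 2*I*√15/3)
x = -1/1102449 (x = 1/(-1102449) = -1/1102449 ≈ -9.0707e-7)
1/(G(-211) + x) = 1/((-157/3 - ⅓*(-211)² + 2*I*√15/3) - 1/1102449) = 1/((-157/3 - ⅓*44521 + 2*I*√15/3) - 1/1102449) = 1/((-157/3 - 44521/3 + 2*I*√15/3) - 1/1102449) = 1/((-44678/3 + 2*I*√15/3) - 1/1102449) = 1/(-5472801825/367483 + 2*I*√15/3)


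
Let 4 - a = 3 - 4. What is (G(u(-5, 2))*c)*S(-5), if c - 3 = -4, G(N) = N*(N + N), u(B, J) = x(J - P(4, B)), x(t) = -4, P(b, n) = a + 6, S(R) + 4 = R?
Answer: 288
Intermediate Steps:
a = 5 (a = 4 - (3 - 4) = 4 - 1*(-1) = 4 + 1 = 5)
S(R) = -4 + R
P(b, n) = 11 (P(b, n) = 5 + 6 = 11)
u(B, J) = -4
G(N) = 2*N**2 (G(N) = N*(2*N) = 2*N**2)
c = -1 (c = 3 - 4 = -1)
(G(u(-5, 2))*c)*S(-5) = ((2*(-4)**2)*(-1))*(-4 - 5) = ((2*16)*(-1))*(-9) = (32*(-1))*(-9) = -32*(-9) = 288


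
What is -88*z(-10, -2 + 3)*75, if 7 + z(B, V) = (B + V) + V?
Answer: 99000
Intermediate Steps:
z(B, V) = -7 + B + 2*V (z(B, V) = -7 + ((B + V) + V) = -7 + (B + 2*V) = -7 + B + 2*V)
-88*z(-10, -2 + 3)*75 = -88*(-7 - 10 + 2*(-2 + 3))*75 = -88*(-7 - 10 + 2*1)*75 = -88*(-7 - 10 + 2)*75 = -88*(-15)*75 = 1320*75 = 99000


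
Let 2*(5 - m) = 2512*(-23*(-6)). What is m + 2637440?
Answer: 2464117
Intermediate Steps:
m = -173323 (m = 5 - 1256*(-23*(-6)) = 5 - 1256*138 = 5 - 1/2*346656 = 5 - 173328 = -173323)
m + 2637440 = -173323 + 2637440 = 2464117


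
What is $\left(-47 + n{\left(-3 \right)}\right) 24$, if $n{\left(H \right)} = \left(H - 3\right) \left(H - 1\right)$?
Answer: $-552$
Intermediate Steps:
$n{\left(H \right)} = \left(-1 + H\right) \left(-3 + H\right)$ ($n{\left(H \right)} = \left(-3 + H\right) \left(-1 + H\right) = \left(-1 + H\right) \left(-3 + H\right)$)
$\left(-47 + n{\left(-3 \right)}\right) 24 = \left(-47 + \left(3 + \left(-3\right)^{2} - -12\right)\right) 24 = \left(-47 + \left(3 + 9 + 12\right)\right) 24 = \left(-47 + 24\right) 24 = \left(-23\right) 24 = -552$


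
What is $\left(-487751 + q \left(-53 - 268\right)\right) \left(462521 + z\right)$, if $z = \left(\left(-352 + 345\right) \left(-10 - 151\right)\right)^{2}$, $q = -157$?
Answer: $-757781408100$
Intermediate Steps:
$z = 1270129$ ($z = \left(\left(-7\right) \left(-161\right)\right)^{2} = 1127^{2} = 1270129$)
$\left(-487751 + q \left(-53 - 268\right)\right) \left(462521 + z\right) = \left(-487751 - 157 \left(-53 - 268\right)\right) \left(462521 + 1270129\right) = \left(-487751 - -50397\right) 1732650 = \left(-487751 + 50397\right) 1732650 = \left(-437354\right) 1732650 = -757781408100$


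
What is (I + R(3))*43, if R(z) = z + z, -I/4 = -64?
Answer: 11266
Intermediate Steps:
I = 256 (I = -4*(-64) = 256)
R(z) = 2*z
(I + R(3))*43 = (256 + 2*3)*43 = (256 + 6)*43 = 262*43 = 11266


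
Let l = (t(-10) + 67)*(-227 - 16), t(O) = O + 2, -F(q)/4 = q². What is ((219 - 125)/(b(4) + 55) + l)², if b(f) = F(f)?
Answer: 16673782129/81 ≈ 2.0585e+8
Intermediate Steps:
F(q) = -4*q²
b(f) = -4*f²
t(O) = 2 + O
l = -14337 (l = ((2 - 10) + 67)*(-227 - 16) = (-8 + 67)*(-243) = 59*(-243) = -14337)
((219 - 125)/(b(4) + 55) + l)² = ((219 - 125)/(-4*4² + 55) - 14337)² = (94/(-4*16 + 55) - 14337)² = (94/(-64 + 55) - 14337)² = (94/(-9) - 14337)² = (94*(-⅑) - 14337)² = (-94/9 - 14337)² = (-129127/9)² = 16673782129/81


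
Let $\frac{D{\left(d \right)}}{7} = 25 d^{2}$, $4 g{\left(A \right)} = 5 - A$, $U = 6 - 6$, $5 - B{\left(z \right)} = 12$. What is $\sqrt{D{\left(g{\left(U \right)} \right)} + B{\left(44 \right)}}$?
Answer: $\frac{7 \sqrt{87}}{4} \approx 16.323$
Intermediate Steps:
$B{\left(z \right)} = -7$ ($B{\left(z \right)} = 5 - 12 = -7$)
$U = 0$ ($U = 6 - 6 = 0$)
$g{\left(A \right)} = \frac{5}{4} - \frac{A}{4}$ ($g{\left(A \right)} = \frac{5 - A}{4} = \frac{5}{4} - \frac{A}{4}$)
$D{\left(d \right)} = 175 d^{2}$ ($D{\left(d \right)} = 7 \cdot 25 d^{2} = 175 d^{2}$)
$\sqrt{D{\left(g{\left(U \right)} \right)} + B{\left(44 \right)}} = \sqrt{175 \left(\frac{5}{4} - 0\right)^{2} - 7} = \sqrt{175 \left(\frac{5}{4} + 0\right)^{2} - 7} = \sqrt{175 \left(\frac{5}{4}\right)^{2} - 7} = \sqrt{175 \cdot \frac{25}{16} - 7} = \sqrt{\frac{4375}{16} - 7} = \sqrt{\frac{4263}{16}} = \frac{7 \sqrt{87}}{4}$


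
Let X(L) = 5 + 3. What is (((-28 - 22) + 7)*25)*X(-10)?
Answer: -8600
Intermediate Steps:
X(L) = 8
(((-28 - 22) + 7)*25)*X(-10) = (((-28 - 22) + 7)*25)*8 = ((-50 + 7)*25)*8 = -43*25*8 = -1075*8 = -8600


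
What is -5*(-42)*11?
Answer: 2310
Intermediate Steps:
-5*(-42)*11 = 210*11 = 2310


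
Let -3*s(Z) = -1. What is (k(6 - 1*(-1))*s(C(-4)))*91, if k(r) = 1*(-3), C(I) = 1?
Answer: -91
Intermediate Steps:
k(r) = -3
s(Z) = 1/3 (s(Z) = -1/3*(-1) = 1/3)
(k(6 - 1*(-1))*s(C(-4)))*91 = -3*1/3*91 = -1*91 = -91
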